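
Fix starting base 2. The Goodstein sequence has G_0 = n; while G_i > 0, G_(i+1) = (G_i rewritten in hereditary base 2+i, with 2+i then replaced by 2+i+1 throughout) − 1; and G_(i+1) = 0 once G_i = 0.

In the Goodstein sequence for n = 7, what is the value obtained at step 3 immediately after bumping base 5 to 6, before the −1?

46658

(0) 7|_2 = 2^2 + 2 + 1 ↦ 3^3 + 3 + 1|_3 = 31 ⇒ 30
(1) 30|_3 = 3^3 + 3 ↦ 4^4 + 4|_4 = 260 ⇒ 259
(2) 259|_4 = 4^4 + 3 ↦ 5^5 + 3|_5 = 3128 ⇒ 3127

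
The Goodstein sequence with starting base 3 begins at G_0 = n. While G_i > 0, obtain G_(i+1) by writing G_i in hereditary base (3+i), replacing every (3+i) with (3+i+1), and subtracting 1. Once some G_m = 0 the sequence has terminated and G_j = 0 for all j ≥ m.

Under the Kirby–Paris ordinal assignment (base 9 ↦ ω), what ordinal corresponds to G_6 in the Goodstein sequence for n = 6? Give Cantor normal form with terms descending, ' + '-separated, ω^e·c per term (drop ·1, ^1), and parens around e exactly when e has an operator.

G_0 = 6. HB_3(6) = 2·3. Bump = 8. G_1 = 7.
G_1 = 7. HB_4(7) = 4 + 3. Bump = 8. G_2 = 7.
G_2 = 7. HB_5(7) = 5 + 2. Bump = 8. G_3 = 7.
G_3 = 7. HB_6(7) = 6 + 1. Bump = 8. G_4 = 7.
G_4 = 7. HB_7(7) = 7. Bump = 8. G_5 = 7.
G_5 = 7. HB_8(7) = 7. Bump = 7. G_6 = 6.

6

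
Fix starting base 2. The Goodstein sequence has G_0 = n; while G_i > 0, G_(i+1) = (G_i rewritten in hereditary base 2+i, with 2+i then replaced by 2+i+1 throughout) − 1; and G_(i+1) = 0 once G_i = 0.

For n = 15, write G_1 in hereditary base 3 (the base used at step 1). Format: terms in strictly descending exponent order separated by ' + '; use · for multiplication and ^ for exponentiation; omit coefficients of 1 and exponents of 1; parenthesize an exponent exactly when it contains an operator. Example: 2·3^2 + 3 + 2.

3^(3 + 1) + 3^3 + 3

G_0 = 15. HB_2(15) = 2^(2 + 1) + 2^2 + 2 + 1. Bump = 112. G_1 = 111.
G_1 = 111. HB_3(111) = 3^(3 + 1) + 3^3 + 3. Bump = 1284. G_2 = 1283.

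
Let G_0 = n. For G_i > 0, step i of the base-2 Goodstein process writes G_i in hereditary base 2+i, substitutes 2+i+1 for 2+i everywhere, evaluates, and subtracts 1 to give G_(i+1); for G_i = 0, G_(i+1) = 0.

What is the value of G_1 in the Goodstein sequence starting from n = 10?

base 2: 10 = 2^(2 + 1) + 2; at 3: 3^(3 + 1) + 3 = 84; next = 83
base 3: 83 = 3^(3 + 1) + 2; at 4: 4^(4 + 1) + 2 = 1026; next = 1025

83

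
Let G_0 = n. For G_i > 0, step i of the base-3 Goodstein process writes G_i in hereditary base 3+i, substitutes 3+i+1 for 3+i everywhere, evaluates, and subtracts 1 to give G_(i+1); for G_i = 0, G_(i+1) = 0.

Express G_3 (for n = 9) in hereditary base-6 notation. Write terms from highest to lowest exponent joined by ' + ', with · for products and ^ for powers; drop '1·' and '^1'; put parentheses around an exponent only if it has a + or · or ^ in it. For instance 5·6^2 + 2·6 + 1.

9 —HB3→ 3^2 —bump→ 4^2 = 16 —(−1)→ 15
15 —HB4→ 3·4 + 3 —bump→ 3·5 + 3 = 18 —(−1)→ 17
17 —HB5→ 3·5 + 2 —bump→ 3·6 + 2 = 20 —(−1)→ 19
19 —HB6→ 3·6 + 1 —bump→ 3·7 + 1 = 22 —(−1)→ 21

3·6 + 1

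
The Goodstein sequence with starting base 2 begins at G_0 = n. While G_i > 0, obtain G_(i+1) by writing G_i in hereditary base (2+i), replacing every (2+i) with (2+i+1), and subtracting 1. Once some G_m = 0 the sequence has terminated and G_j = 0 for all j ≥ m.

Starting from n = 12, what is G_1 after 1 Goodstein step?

G_0=12  [base 2] 2^(2 + 1) + 2^2  →[2↦3]→  3^(3 + 1) + 3^3 = 108  −1 ⇒ G_1=107
G_1=107  [base 3] 3^(3 + 1) + 2·3^2 + 2·3 + 2  →[3↦4]→  4^(4 + 1) + 2·4^2 + 2·4 + 2 = 1066  −1 ⇒ G_2=1065

107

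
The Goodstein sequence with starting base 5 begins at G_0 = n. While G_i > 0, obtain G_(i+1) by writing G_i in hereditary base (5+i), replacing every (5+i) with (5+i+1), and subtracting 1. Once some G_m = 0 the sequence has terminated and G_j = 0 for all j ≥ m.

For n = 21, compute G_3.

i=0: 21 = 4·5 + 1 (b=5); 5→6: 4·6 + 1 = 25; 25−1 = 24
i=1: 24 = 4·6 (b=6); 6→7: 4·7 = 28; 28−1 = 27
i=2: 27 = 3·7 + 6 (b=7); 7→8: 3·8 + 6 = 30; 30−1 = 29
i=3: 29 = 3·8 + 5 (b=8); 8→9: 3·9 + 5 = 32; 32−1 = 31

29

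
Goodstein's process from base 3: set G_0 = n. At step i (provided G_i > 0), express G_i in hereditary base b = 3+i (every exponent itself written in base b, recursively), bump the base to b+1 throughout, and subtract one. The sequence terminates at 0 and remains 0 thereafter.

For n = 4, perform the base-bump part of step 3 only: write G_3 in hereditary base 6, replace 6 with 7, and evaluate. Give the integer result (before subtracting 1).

(0) 4|_3 = 3 + 1 ↦ 4 + 1|_4 = 5 ⇒ 4
(1) 4|_4 = 4 ↦ 5|_5 = 5 ⇒ 4
(2) 4|_5 = 4 ↦ 4|_6 = 4 ⇒ 3
(3) 3|_6 = 3 ↦ 3|_7 = 3 ⇒ 2

3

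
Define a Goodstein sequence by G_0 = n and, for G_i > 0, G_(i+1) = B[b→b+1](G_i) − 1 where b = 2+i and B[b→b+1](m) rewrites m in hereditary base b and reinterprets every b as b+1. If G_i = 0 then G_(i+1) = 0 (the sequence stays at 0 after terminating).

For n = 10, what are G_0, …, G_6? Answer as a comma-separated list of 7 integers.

10, 83, 1025, 15625, 279935, 4215754, 84073323

G_0 = 10. HB_2(10) = 2^(2 + 1) + 2. Bump = 84. G_1 = 83.
G_1 = 83. HB_3(83) = 3^(3 + 1) + 2. Bump = 1026. G_2 = 1025.
G_2 = 1025. HB_4(1025) = 4^(4 + 1) + 1. Bump = 15626. G_3 = 15625.
G_3 = 15625. HB_5(15625) = 5^(5 + 1). Bump = 279936. G_4 = 279935.
G_4 = 279935. HB_6(279935) = 5·6^6 + 5·6^5 + 5·6^4 + 5·6^3 + 5·6^2 + 5·6 + 5. Bump = 4215755. G_5 = 4215754.
G_5 = 4215754. HB_7(4215754) = 5·7^7 + 5·7^5 + 5·7^4 + 5·7^3 + 5·7^2 + 5·7 + 4. Bump = 84073324. G_6 = 84073323.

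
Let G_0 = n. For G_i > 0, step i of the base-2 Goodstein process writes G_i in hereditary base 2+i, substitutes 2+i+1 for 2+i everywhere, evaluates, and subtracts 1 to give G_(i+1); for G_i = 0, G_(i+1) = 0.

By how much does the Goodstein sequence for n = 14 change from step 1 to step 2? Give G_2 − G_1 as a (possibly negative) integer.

G_0 = 14. HB_2(14) = 2^(2 + 1) + 2^2 + 2. Bump = 111. G_1 = 110.
G_1 = 110. HB_3(110) = 3^(3 + 1) + 3^3 + 2. Bump = 1282. G_2 = 1281.

1171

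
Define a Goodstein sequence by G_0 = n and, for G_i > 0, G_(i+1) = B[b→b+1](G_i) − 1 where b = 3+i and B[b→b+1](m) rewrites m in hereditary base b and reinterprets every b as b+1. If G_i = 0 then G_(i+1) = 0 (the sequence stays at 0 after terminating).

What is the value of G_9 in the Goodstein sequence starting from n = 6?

base 3: 6 = 2·3; at 4: 2·4 = 8; next = 7
base 4: 7 = 4 + 3; at 5: 5 + 3 = 8; next = 7
base 5: 7 = 5 + 2; at 6: 6 + 2 = 8; next = 7
base 6: 7 = 6 + 1; at 7: 7 + 1 = 8; next = 7
base 7: 7 = 7; at 8: 8 = 8; next = 7
base 8: 7 = 7; at 9: 7 = 7; next = 6
base 9: 6 = 6; at 10: 6 = 6; next = 5
base 10: 5 = 5; at 11: 5 = 5; next = 4
base 11: 4 = 4; at 12: 4 = 4; next = 3

3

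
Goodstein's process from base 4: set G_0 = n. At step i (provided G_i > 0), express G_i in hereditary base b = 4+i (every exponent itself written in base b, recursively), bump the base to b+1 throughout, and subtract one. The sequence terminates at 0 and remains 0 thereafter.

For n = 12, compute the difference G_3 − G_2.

[0] 12 ≡ 3·4 (base 4). Lift 5: 15. −1: 14.
[1] 14 ≡ 2·5 + 4 (base 5). Lift 6: 16. −1: 15.
[2] 15 ≡ 2·6 + 3 (base 6). Lift 7: 17. −1: 16.

1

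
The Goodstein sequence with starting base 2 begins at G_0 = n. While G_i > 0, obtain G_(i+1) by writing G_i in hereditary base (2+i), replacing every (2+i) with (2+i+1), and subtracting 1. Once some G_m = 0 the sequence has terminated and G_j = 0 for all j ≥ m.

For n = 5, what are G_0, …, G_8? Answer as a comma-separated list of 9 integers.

(0) 5|_2 = 2^2 + 1 ↦ 3^3 + 1|_3 = 28 ⇒ 27
(1) 27|_3 = 3^3 ↦ 4^4|_4 = 256 ⇒ 255
(2) 255|_4 = 3·4^3 + 3·4^2 + 3·4 + 3 ↦ 3·5^3 + 3·5^2 + 3·5 + 3|_5 = 468 ⇒ 467
(3) 467|_5 = 3·5^3 + 3·5^2 + 3·5 + 2 ↦ 3·6^3 + 3·6^2 + 3·6 + 2|_6 = 776 ⇒ 775
(4) 775|_6 = 3·6^3 + 3·6^2 + 3·6 + 1 ↦ 3·7^3 + 3·7^2 + 3·7 + 1|_7 = 1198 ⇒ 1197
(5) 1197|_7 = 3·7^3 + 3·7^2 + 3·7 ↦ 3·8^3 + 3·8^2 + 3·8|_8 = 1752 ⇒ 1751
(6) 1751|_8 = 3·8^3 + 3·8^2 + 2·8 + 7 ↦ 3·9^3 + 3·9^2 + 2·9 + 7|_9 = 2455 ⇒ 2454
(7) 2454|_9 = 3·9^3 + 3·9^2 + 2·9 + 6 ↦ 3·10^3 + 3·10^2 + 2·10 + 6|_10 = 3326 ⇒ 3325

5, 27, 255, 467, 775, 1197, 1751, 2454, 3325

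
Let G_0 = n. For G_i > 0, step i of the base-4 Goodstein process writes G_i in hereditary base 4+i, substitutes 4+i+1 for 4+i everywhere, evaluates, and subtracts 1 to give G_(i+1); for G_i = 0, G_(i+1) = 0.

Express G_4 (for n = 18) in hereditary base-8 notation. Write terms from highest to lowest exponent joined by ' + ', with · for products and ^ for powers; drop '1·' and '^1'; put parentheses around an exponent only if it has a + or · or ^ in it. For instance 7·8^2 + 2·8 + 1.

6·8 + 5

G_0=18  [base 4] 4^2 + 2  →[4↦5]→  5^2 + 2 = 27  −1 ⇒ G_1=26
G_1=26  [base 5] 5^2 + 1  →[5↦6]→  6^2 + 1 = 37  −1 ⇒ G_2=36
G_2=36  [base 6] 6^2  →[6↦7]→  7^2 = 49  −1 ⇒ G_3=48
G_3=48  [base 7] 6·7 + 6  →[7↦8]→  6·8 + 6 = 54  −1 ⇒ G_4=53
G_4=53  [base 8] 6·8 + 5  →[8↦9]→  6·9 + 5 = 59  −1 ⇒ G_5=58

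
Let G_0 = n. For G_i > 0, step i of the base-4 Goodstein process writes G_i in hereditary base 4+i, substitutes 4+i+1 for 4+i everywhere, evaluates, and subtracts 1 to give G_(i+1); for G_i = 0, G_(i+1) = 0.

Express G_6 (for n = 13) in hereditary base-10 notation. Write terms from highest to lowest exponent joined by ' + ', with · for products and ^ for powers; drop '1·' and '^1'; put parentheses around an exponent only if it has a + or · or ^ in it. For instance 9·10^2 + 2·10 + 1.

2·10 + 1

13 —HB4→ 3·4 + 1 —bump→ 3·5 + 1 = 16 —(−1)→ 15
15 —HB5→ 3·5 —bump→ 3·6 = 18 —(−1)→ 17
17 —HB6→ 2·6 + 5 —bump→ 2·7 + 5 = 19 —(−1)→ 18
18 —HB7→ 2·7 + 4 —bump→ 2·8 + 4 = 20 —(−1)→ 19
19 —HB8→ 2·8 + 3 —bump→ 2·9 + 3 = 21 —(−1)→ 20
20 —HB9→ 2·9 + 2 —bump→ 2·10 + 2 = 22 —(−1)→ 21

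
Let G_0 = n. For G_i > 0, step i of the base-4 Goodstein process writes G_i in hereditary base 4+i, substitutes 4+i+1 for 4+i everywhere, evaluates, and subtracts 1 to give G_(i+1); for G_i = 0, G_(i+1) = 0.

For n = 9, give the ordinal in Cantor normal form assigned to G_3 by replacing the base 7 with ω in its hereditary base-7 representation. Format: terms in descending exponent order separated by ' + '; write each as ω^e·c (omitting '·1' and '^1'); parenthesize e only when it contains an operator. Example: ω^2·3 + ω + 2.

i=0: 9 = 2·4 + 1 (b=4); 4→5: 2·5 + 1 = 11; 11−1 = 10
i=1: 10 = 2·5 (b=5); 5→6: 2·6 = 12; 12−1 = 11
i=2: 11 = 6 + 5 (b=6); 6→7: 7 + 5 = 12; 12−1 = 11

ω + 4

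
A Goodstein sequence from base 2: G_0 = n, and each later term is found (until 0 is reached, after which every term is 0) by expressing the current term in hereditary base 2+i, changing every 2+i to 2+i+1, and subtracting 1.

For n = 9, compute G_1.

[0] 9 ≡ 2^(2 + 1) + 1 (base 2). Lift 3: 82. −1: 81.
[1] 81 ≡ 3^(3 + 1) (base 3). Lift 4: 1024. −1: 1023.

81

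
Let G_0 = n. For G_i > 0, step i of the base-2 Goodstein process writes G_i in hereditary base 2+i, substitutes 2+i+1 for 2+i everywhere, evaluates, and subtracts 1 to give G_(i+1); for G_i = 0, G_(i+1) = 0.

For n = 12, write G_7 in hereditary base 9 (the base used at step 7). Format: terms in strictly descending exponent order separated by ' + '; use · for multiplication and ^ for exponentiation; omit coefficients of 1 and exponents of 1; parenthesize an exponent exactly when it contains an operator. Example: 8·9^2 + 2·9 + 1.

9^(9 + 1) + 2·9^2 + 9 + 2

base 2: 12 = 2^(2 + 1) + 2^2; at 3: 3^(3 + 1) + 3^3 = 108; next = 107
base 3: 107 = 3^(3 + 1) + 2·3^2 + 2·3 + 2; at 4: 4^(4 + 1) + 2·4^2 + 2·4 + 2 = 1066; next = 1065
base 4: 1065 = 4^(4 + 1) + 2·4^2 + 2·4 + 1; at 5: 5^(5 + 1) + 2·5^2 + 2·5 + 1 = 15686; next = 15685
base 5: 15685 = 5^(5 + 1) + 2·5^2 + 2·5; at 6: 6^(6 + 1) + 2·6^2 + 2·6 = 280020; next = 280019
base 6: 280019 = 6^(6 + 1) + 2·6^2 + 6 + 5; at 7: 7^(7 + 1) + 2·7^2 + 7 + 5 = 5764911; next = 5764910
base 7: 5764910 = 7^(7 + 1) + 2·7^2 + 7 + 4; at 8: 8^(8 + 1) + 2·8^2 + 8 + 4 = 134217868; next = 134217867
base 8: 134217867 = 8^(8 + 1) + 2·8^2 + 8 + 3; at 9: 9^(9 + 1) + 2·9^2 + 9 + 3 = 3486784575; next = 3486784574
base 9: 3486784574 = 9^(9 + 1) + 2·9^2 + 9 + 2; at 10: 10^(10 + 1) + 2·10^2 + 10 + 2 = 100000000212; next = 100000000211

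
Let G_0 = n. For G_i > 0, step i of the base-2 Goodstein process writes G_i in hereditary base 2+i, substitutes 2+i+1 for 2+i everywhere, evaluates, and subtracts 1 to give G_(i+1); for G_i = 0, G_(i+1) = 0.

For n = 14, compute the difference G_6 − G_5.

128542131

14 —HB2→ 2^(2 + 1) + 2^2 + 2 —bump→ 3^(3 + 1) + 3^3 + 3 = 111 —(−1)→ 110
110 —HB3→ 3^(3 + 1) + 3^3 + 2 —bump→ 4^(4 + 1) + 4^4 + 2 = 1282 —(−1)→ 1281
1281 —HB4→ 4^(4 + 1) + 4^4 + 1 —bump→ 5^(5 + 1) + 5^5 + 1 = 18751 —(−1)→ 18750
18750 —HB5→ 5^(5 + 1) + 5^5 —bump→ 6^(6 + 1) + 6^6 = 326592 —(−1)→ 326591
326591 —HB6→ 6^(6 + 1) + 5·6^5 + 5·6^4 + 5·6^3 + 5·6^2 + 5·6 + 5 —bump→ 7^(7 + 1) + 5·7^5 + 5·7^4 + 5·7^3 + 5·7^2 + 5·7 + 5 = 5862841 —(−1)→ 5862840
5862840 —HB7→ 7^(7 + 1) + 5·7^5 + 5·7^4 + 5·7^3 + 5·7^2 + 5·7 + 4 —bump→ 8^(8 + 1) + 5·8^5 + 5·8^4 + 5·8^3 + 5·8^2 + 5·8 + 4 = 134404972 —(−1)→ 134404971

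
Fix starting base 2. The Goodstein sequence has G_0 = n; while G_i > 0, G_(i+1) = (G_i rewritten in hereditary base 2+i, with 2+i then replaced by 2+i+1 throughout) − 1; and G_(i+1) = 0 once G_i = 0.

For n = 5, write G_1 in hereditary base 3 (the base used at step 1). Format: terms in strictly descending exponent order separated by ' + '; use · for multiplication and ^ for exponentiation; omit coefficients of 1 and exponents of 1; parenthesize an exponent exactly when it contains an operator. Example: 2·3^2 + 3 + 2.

i=0: 5 = 2^2 + 1 (b=2); 2→3: 3^3 + 1 = 28; 28−1 = 27
i=1: 27 = 3^3 (b=3); 3→4: 4^4 = 256; 256−1 = 255

3^3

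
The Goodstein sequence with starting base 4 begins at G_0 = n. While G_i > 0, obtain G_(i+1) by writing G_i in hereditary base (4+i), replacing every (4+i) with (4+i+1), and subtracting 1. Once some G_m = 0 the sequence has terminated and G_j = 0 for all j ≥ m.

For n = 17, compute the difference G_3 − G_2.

17 —HB4→ 4^2 + 1 —bump→ 5^2 + 1 = 26 —(−1)→ 25
25 —HB5→ 5^2 —bump→ 6^2 = 36 —(−1)→ 35
35 —HB6→ 5·6 + 5 —bump→ 5·7 + 5 = 40 —(−1)→ 39

4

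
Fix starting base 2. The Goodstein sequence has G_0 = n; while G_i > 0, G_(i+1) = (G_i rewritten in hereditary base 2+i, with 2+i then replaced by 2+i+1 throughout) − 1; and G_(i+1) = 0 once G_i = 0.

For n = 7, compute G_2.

259

base 2: 7 = 2^2 + 2 + 1; at 3: 3^3 + 3 + 1 = 31; next = 30
base 3: 30 = 3^3 + 3; at 4: 4^4 + 4 = 260; next = 259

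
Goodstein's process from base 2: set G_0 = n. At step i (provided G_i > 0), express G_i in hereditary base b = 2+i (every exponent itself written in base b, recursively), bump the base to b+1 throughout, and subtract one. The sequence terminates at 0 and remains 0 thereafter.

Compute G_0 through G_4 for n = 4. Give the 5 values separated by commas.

base 2: 4 = 2^2; at 3: 3^3 = 27; next = 26
base 3: 26 = 2·3^2 + 2·3 + 2; at 4: 2·4^2 + 2·4 + 2 = 42; next = 41
base 4: 41 = 2·4^2 + 2·4 + 1; at 5: 2·5^2 + 2·5 + 1 = 61; next = 60
base 5: 60 = 2·5^2 + 2·5; at 6: 2·6^2 + 2·6 = 84; next = 83

4, 26, 41, 60, 83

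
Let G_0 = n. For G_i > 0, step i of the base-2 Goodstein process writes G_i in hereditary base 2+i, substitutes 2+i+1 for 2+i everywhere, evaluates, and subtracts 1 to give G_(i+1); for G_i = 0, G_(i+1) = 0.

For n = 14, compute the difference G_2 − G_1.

1171

[0] 14 ≡ 2^(2 + 1) + 2^2 + 2 (base 2). Lift 3: 111. −1: 110.
[1] 110 ≡ 3^(3 + 1) + 3^3 + 2 (base 3). Lift 4: 1282. −1: 1281.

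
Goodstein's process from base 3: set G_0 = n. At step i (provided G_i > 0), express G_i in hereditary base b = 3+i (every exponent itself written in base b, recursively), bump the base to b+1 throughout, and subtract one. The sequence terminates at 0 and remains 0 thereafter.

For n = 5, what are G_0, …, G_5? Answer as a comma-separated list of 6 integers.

G_0 = 5. HB_3(5) = 3 + 2. Bump = 6. G_1 = 5.
G_1 = 5. HB_4(5) = 4 + 1. Bump = 6. G_2 = 5.
G_2 = 5. HB_5(5) = 5. Bump = 6. G_3 = 5.
G_3 = 5. HB_6(5) = 5. Bump = 5. G_4 = 4.
G_4 = 4. HB_7(4) = 4. Bump = 4. G_5 = 3.

5, 5, 5, 5, 4, 3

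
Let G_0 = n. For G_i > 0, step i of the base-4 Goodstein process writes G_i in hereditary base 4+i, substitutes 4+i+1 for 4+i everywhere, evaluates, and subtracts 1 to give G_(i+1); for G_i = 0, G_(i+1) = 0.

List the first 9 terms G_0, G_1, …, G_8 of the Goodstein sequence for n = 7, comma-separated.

base 4: 7 = 4 + 3; at 5: 5 + 3 = 8; next = 7
base 5: 7 = 5 + 2; at 6: 6 + 2 = 8; next = 7
base 6: 7 = 6 + 1; at 7: 7 + 1 = 8; next = 7
base 7: 7 = 7; at 8: 8 = 8; next = 7
base 8: 7 = 7; at 9: 7 = 7; next = 6
base 9: 6 = 6; at 10: 6 = 6; next = 5
base 10: 5 = 5; at 11: 5 = 5; next = 4
base 11: 4 = 4; at 12: 4 = 4; next = 3

7, 7, 7, 7, 7, 6, 5, 4, 3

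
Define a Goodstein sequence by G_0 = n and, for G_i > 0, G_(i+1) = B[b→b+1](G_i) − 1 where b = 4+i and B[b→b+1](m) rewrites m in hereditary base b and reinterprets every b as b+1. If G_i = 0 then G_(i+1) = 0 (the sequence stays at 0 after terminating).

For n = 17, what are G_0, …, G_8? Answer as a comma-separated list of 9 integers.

17, 25, 35, 39, 43, 47, 51, 55, 59

G_0=17  [base 4] 4^2 + 1  →[4↦5]→  5^2 + 1 = 26  −1 ⇒ G_1=25
G_1=25  [base 5] 5^2  →[5↦6]→  6^2 = 36  −1 ⇒ G_2=35
G_2=35  [base 6] 5·6 + 5  →[6↦7]→  5·7 + 5 = 40  −1 ⇒ G_3=39
G_3=39  [base 7] 5·7 + 4  →[7↦8]→  5·8 + 4 = 44  −1 ⇒ G_4=43
G_4=43  [base 8] 5·8 + 3  →[8↦9]→  5·9 + 3 = 48  −1 ⇒ G_5=47
G_5=47  [base 9] 5·9 + 2  →[9↦10]→  5·10 + 2 = 52  −1 ⇒ G_6=51
G_6=51  [base 10] 5·10 + 1  →[10↦11]→  5·11 + 1 = 56  −1 ⇒ G_7=55
G_7=55  [base 11] 5·11  →[11↦12]→  5·12 = 60  −1 ⇒ G_8=59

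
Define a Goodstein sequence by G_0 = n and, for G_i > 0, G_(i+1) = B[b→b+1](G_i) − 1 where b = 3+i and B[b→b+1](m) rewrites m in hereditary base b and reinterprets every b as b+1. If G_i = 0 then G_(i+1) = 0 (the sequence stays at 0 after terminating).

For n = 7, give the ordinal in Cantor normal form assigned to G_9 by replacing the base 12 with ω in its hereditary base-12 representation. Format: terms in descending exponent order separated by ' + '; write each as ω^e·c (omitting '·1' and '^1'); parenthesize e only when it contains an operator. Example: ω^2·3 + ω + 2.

G_0=7  [base 3] 2·3 + 1  →[3↦4]→  2·4 + 1 = 9  −1 ⇒ G_1=8
G_1=8  [base 4] 2·4  →[4↦5]→  2·5 = 10  −1 ⇒ G_2=9
G_2=9  [base 5] 5 + 4  →[5↦6]→  6 + 4 = 10  −1 ⇒ G_3=9
G_3=9  [base 6] 6 + 3  →[6↦7]→  7 + 3 = 10  −1 ⇒ G_4=9
G_4=9  [base 7] 7 + 2  →[7↦8]→  8 + 2 = 10  −1 ⇒ G_5=9
G_5=9  [base 8] 8 + 1  →[8↦9]→  9 + 1 = 10  −1 ⇒ G_6=9
G_6=9  [base 9] 9  →[9↦10]→  10 = 10  −1 ⇒ G_7=9
G_7=9  [base 10] 9  →[10↦11]→  9 = 9  −1 ⇒ G_8=8
G_8=8  [base 11] 8  →[11↦12]→  8 = 8  −1 ⇒ G_9=7

7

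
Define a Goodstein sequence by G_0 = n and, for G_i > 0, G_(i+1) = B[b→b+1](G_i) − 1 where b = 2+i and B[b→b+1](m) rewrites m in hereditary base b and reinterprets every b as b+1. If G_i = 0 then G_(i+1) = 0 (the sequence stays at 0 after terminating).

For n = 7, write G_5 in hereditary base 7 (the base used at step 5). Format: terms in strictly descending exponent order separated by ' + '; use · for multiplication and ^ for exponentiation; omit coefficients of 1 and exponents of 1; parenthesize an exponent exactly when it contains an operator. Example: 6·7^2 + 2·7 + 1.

7^7

step 0: 7 = 2^2 + 2 + 1; sub 3 for 2: 3^3 + 3 + 1; = 31; G_1 = 31−1 = 30
step 1: 30 = 3^3 + 3; sub 4 for 3: 4^4 + 4; = 260; G_2 = 260−1 = 259
step 2: 259 = 4^4 + 3; sub 5 for 4: 5^5 + 3; = 3128; G_3 = 3128−1 = 3127
step 3: 3127 = 5^5 + 2; sub 6 for 5: 6^6 + 2; = 46658; G_4 = 46658−1 = 46657
step 4: 46657 = 6^6 + 1; sub 7 for 6: 7^7 + 1; = 823544; G_5 = 823544−1 = 823543
step 5: 823543 = 7^7; sub 8 for 7: 8^8; = 16777216; G_6 = 16777216−1 = 16777215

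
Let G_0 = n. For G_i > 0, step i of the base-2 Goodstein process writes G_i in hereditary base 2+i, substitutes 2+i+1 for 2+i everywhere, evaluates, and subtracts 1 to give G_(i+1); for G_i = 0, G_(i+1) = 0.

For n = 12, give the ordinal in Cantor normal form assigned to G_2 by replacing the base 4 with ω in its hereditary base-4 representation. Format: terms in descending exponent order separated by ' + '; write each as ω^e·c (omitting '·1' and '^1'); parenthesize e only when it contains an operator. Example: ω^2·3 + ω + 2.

(0) 12|_2 = 2^(2 + 1) + 2^2 ↦ 3^(3 + 1) + 3^3|_3 = 108 ⇒ 107
(1) 107|_3 = 3^(3 + 1) + 2·3^2 + 2·3 + 2 ↦ 4^(4 + 1) + 2·4^2 + 2·4 + 2|_4 = 1066 ⇒ 1065
(2) 1065|_4 = 4^(4 + 1) + 2·4^2 + 2·4 + 1 ↦ 5^(5 + 1) + 2·5^2 + 2·5 + 1|_5 = 15686 ⇒ 15685

ω^(ω + 1) + ω^2·2 + ω·2 + 1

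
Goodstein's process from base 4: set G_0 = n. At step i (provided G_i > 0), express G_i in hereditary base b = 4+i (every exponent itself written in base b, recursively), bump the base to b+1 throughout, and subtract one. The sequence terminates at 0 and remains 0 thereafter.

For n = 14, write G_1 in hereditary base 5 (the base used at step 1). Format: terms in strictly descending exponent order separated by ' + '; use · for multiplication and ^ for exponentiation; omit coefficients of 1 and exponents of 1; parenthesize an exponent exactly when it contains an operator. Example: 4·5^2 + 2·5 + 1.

3·5 + 1

[0] 14 ≡ 3·4 + 2 (base 4). Lift 5: 17. −1: 16.
[1] 16 ≡ 3·5 + 1 (base 5). Lift 6: 19. −1: 18.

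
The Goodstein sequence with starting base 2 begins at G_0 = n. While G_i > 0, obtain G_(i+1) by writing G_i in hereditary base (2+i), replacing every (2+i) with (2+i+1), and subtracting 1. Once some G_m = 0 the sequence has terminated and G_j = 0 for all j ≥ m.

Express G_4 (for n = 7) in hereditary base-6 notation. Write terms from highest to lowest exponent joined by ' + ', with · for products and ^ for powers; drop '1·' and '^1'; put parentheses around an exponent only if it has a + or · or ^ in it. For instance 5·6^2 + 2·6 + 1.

i=0: 7 = 2^2 + 2 + 1 (b=2); 2→3: 3^3 + 3 + 1 = 31; 31−1 = 30
i=1: 30 = 3^3 + 3 (b=3); 3→4: 4^4 + 4 = 260; 260−1 = 259
i=2: 259 = 4^4 + 3 (b=4); 4→5: 5^5 + 3 = 3128; 3128−1 = 3127
i=3: 3127 = 5^5 + 2 (b=5); 5→6: 6^6 + 2 = 46658; 46658−1 = 46657

6^6 + 1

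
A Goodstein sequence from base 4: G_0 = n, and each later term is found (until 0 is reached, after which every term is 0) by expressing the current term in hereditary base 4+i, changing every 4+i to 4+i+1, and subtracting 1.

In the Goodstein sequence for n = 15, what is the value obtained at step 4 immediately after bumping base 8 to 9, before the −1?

25

[0] 15 ≡ 3·4 + 3 (base 4). Lift 5: 18. −1: 17.
[1] 17 ≡ 3·5 + 2 (base 5). Lift 6: 20. −1: 19.
[2] 19 ≡ 3·6 + 1 (base 6). Lift 7: 22. −1: 21.
[3] 21 ≡ 3·7 (base 7). Lift 8: 24. −1: 23.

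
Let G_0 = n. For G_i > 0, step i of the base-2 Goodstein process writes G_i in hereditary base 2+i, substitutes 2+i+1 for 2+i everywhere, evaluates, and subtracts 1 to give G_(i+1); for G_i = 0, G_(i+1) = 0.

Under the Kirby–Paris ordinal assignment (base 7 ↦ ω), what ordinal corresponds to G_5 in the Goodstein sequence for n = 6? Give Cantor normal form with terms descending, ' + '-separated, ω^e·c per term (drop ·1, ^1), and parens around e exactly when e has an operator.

step 0: 6 = 2^2 + 2; sub 3 for 2: 3^3 + 3; = 30; G_1 = 30−1 = 29
step 1: 29 = 3^3 + 2; sub 4 for 3: 4^4 + 2; = 258; G_2 = 258−1 = 257
step 2: 257 = 4^4 + 1; sub 5 for 4: 5^5 + 1; = 3126; G_3 = 3126−1 = 3125
step 3: 3125 = 5^5; sub 6 for 5: 6^6; = 46656; G_4 = 46656−1 = 46655
step 4: 46655 = 5·6^5 + 5·6^4 + 5·6^3 + 5·6^2 + 5·6 + 5; sub 7 for 6: 5·7^5 + 5·7^4 + 5·7^3 + 5·7^2 + 5·7 + 5; = 98040; G_5 = 98040−1 = 98039
step 5: 98039 = 5·7^5 + 5·7^4 + 5·7^3 + 5·7^2 + 5·7 + 4; sub 8 for 7: 5·8^5 + 5·8^4 + 5·8^3 + 5·8^2 + 5·8 + 4; = 187244; G_6 = 187244−1 = 187243

ω^5·5 + ω^4·5 + ω^3·5 + ω^2·5 + ω·5 + 4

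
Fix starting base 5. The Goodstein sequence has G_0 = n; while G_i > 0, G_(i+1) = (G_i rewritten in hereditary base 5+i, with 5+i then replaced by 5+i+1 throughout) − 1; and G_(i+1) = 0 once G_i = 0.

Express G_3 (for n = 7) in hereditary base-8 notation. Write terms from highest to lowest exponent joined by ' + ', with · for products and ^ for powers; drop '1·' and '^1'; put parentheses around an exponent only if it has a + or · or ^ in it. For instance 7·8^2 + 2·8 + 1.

7

G_0 = 7. HB_5(7) = 5 + 2. Bump = 8. G_1 = 7.
G_1 = 7. HB_6(7) = 6 + 1. Bump = 8. G_2 = 7.
G_2 = 7. HB_7(7) = 7. Bump = 8. G_3 = 7.
G_3 = 7. HB_8(7) = 7. Bump = 7. G_4 = 6.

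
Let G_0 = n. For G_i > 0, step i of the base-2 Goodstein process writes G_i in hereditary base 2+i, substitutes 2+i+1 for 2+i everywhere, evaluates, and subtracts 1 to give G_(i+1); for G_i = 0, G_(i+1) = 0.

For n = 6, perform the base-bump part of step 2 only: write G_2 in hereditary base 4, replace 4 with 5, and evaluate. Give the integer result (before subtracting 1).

G_0=6  [base 2] 2^2 + 2  →[2↦3]→  3^3 + 3 = 30  −1 ⇒ G_1=29
G_1=29  [base 3] 3^3 + 2  →[3↦4]→  4^4 + 2 = 258  −1 ⇒ G_2=257

3126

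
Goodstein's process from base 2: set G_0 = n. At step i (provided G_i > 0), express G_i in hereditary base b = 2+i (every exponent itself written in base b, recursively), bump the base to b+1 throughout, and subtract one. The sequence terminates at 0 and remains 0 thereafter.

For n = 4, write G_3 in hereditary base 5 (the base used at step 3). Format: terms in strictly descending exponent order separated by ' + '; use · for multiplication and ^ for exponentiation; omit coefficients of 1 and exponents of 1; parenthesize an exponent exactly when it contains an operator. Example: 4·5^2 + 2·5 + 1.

2·5^2 + 2·5

base 2: 4 = 2^2; at 3: 3^3 = 27; next = 26
base 3: 26 = 2·3^2 + 2·3 + 2; at 4: 2·4^2 + 2·4 + 2 = 42; next = 41
base 4: 41 = 2·4^2 + 2·4 + 1; at 5: 2·5^2 + 2·5 + 1 = 61; next = 60
base 5: 60 = 2·5^2 + 2·5; at 6: 2·6^2 + 2·6 = 84; next = 83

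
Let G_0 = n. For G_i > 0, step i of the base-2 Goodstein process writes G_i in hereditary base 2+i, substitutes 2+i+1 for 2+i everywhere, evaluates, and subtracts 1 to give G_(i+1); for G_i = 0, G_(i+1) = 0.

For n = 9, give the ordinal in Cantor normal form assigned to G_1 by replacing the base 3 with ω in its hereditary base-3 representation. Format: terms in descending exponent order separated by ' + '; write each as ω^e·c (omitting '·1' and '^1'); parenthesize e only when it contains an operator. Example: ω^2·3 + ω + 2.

ω^(ω + 1)

i=0: 9 = 2^(2 + 1) + 1 (b=2); 2→3: 3^(3 + 1) + 1 = 82; 82−1 = 81
i=1: 81 = 3^(3 + 1) (b=3); 3→4: 4^(4 + 1) = 1024; 1024−1 = 1023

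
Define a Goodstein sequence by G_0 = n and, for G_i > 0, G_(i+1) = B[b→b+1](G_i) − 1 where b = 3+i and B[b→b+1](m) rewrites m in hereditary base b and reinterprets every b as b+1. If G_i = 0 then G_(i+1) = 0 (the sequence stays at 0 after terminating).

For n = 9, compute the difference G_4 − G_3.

2

9 —HB3→ 3^2 —bump→ 4^2 = 16 —(−1)→ 15
15 —HB4→ 3·4 + 3 —bump→ 3·5 + 3 = 18 —(−1)→ 17
17 —HB5→ 3·5 + 2 —bump→ 3·6 + 2 = 20 —(−1)→ 19
19 —HB6→ 3·6 + 1 —bump→ 3·7 + 1 = 22 —(−1)→ 21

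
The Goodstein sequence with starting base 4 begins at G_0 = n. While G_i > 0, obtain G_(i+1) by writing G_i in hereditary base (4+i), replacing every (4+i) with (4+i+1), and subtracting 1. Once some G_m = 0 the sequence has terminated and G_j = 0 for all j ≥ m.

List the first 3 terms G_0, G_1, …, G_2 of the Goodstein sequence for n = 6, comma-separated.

6, 6, 6

i=0: 6 = 4 + 2 (b=4); 4→5: 5 + 2 = 7; 7−1 = 6
i=1: 6 = 5 + 1 (b=5); 5→6: 6 + 1 = 7; 7−1 = 6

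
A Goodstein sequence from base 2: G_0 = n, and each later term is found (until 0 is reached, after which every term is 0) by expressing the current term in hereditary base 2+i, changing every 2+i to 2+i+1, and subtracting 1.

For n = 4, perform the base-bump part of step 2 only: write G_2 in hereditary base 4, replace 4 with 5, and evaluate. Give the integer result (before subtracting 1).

base 2: 4 = 2^2; at 3: 3^3 = 27; next = 26
base 3: 26 = 2·3^2 + 2·3 + 2; at 4: 2·4^2 + 2·4 + 2 = 42; next = 41
base 4: 41 = 2·4^2 + 2·4 + 1; at 5: 2·5^2 + 2·5 + 1 = 61; next = 60

61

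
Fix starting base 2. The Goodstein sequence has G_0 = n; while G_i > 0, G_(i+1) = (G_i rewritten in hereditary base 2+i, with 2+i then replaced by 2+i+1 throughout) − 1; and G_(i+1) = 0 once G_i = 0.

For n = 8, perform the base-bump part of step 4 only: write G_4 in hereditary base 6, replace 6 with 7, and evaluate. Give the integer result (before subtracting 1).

G_0=8  [base 2] 2^(2 + 1)  →[2↦3]→  3^(3 + 1) = 81  −1 ⇒ G_1=80
G_1=80  [base 3] 2·3^3 + 2·3^2 + 2·3 + 2  →[3↦4]→  2·4^4 + 2·4^2 + 2·4 + 2 = 554  −1 ⇒ G_2=553
G_2=553  [base 4] 2·4^4 + 2·4^2 + 2·4 + 1  →[4↦5]→  2·5^5 + 2·5^2 + 2·5 + 1 = 6311  −1 ⇒ G_3=6310
G_3=6310  [base 5] 2·5^5 + 2·5^2 + 2·5  →[5↦6]→  2·6^6 + 2·6^2 + 2·6 = 93396  −1 ⇒ G_4=93395
G_4=93395  [base 6] 2·6^6 + 2·6^2 + 6 + 5  →[6↦7]→  2·7^7 + 2·7^2 + 7 + 5 = 1647196  −1 ⇒ G_5=1647195

1647196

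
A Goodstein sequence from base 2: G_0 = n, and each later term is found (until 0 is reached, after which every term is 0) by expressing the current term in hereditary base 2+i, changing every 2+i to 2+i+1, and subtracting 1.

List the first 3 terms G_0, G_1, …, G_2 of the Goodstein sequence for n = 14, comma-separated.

14, 110, 1281

G_0=14  [base 2] 2^(2 + 1) + 2^2 + 2  →[2↦3]→  3^(3 + 1) + 3^3 + 3 = 111  −1 ⇒ G_1=110
G_1=110  [base 3] 3^(3 + 1) + 3^3 + 2  →[3↦4]→  4^(4 + 1) + 4^4 + 2 = 1282  −1 ⇒ G_2=1281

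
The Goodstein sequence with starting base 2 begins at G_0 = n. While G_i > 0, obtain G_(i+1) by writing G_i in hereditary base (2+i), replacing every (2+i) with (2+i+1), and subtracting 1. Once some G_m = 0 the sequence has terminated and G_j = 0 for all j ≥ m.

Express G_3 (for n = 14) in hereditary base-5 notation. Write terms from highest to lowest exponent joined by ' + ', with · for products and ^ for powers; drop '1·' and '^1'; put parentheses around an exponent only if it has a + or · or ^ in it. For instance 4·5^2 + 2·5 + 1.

G_0 = 14. HB_2(14) = 2^(2 + 1) + 2^2 + 2. Bump = 111. G_1 = 110.
G_1 = 110. HB_3(110) = 3^(3 + 1) + 3^3 + 2. Bump = 1282. G_2 = 1281.
G_2 = 1281. HB_4(1281) = 4^(4 + 1) + 4^4 + 1. Bump = 18751. G_3 = 18750.

5^(5 + 1) + 5^5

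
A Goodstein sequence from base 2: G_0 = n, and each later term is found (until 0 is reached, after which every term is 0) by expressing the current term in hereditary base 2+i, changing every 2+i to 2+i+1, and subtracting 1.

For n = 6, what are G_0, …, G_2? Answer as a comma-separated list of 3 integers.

6, 29, 257

(0) 6|_2 = 2^2 + 2 ↦ 3^3 + 3|_3 = 30 ⇒ 29
(1) 29|_3 = 3^3 + 2 ↦ 4^4 + 2|_4 = 258 ⇒ 257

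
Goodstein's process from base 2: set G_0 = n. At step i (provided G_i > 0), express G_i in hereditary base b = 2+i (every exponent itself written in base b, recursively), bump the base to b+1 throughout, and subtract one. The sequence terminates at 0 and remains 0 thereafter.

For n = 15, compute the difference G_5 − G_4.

6261751

step 0: 15 = 2^(2 + 1) + 2^2 + 2 + 1; sub 3 for 2: 3^(3 + 1) + 3^3 + 3 + 1; = 112; G_1 = 112−1 = 111
step 1: 111 = 3^(3 + 1) + 3^3 + 3; sub 4 for 3: 4^(4 + 1) + 4^4 + 4; = 1284; G_2 = 1284−1 = 1283
step 2: 1283 = 4^(4 + 1) + 4^4 + 3; sub 5 for 4: 5^(5 + 1) + 5^5 + 3; = 18753; G_3 = 18753−1 = 18752
step 3: 18752 = 5^(5 + 1) + 5^5 + 2; sub 6 for 5: 6^(6 + 1) + 6^6 + 2; = 326594; G_4 = 326594−1 = 326593
step 4: 326593 = 6^(6 + 1) + 6^6 + 1; sub 7 for 6: 7^(7 + 1) + 7^7 + 1; = 6588345; G_5 = 6588345−1 = 6588344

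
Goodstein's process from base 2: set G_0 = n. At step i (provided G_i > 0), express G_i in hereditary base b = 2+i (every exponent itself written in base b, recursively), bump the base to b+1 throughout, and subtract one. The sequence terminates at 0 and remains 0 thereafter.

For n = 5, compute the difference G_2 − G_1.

step 0: 5 = 2^2 + 1; sub 3 for 2: 3^3 + 1; = 28; G_1 = 28−1 = 27
step 1: 27 = 3^3; sub 4 for 3: 4^4; = 256; G_2 = 256−1 = 255

228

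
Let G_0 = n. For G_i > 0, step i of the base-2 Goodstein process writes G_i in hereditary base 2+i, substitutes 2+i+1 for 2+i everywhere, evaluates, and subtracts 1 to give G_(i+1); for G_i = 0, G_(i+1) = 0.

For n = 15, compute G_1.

111

G_0=15  [base 2] 2^(2 + 1) + 2^2 + 2 + 1  →[2↦3]→  3^(3 + 1) + 3^3 + 3 + 1 = 112  −1 ⇒ G_1=111
G_1=111  [base 3] 3^(3 + 1) + 3^3 + 3  →[3↦4]→  4^(4 + 1) + 4^4 + 4 = 1284  −1 ⇒ G_2=1283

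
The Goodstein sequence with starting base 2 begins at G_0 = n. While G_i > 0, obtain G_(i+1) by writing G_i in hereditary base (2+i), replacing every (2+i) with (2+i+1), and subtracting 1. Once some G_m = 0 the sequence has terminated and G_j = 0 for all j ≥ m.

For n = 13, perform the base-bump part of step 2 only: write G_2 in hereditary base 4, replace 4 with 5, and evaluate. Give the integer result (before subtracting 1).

i=0: 13 = 2^(2 + 1) + 2^2 + 1 (b=2); 2→3: 3^(3 + 1) + 3^3 + 1 = 109; 109−1 = 108
i=1: 108 = 3^(3 + 1) + 3^3 (b=3); 3→4: 4^(4 + 1) + 4^4 = 1280; 1280−1 = 1279

16093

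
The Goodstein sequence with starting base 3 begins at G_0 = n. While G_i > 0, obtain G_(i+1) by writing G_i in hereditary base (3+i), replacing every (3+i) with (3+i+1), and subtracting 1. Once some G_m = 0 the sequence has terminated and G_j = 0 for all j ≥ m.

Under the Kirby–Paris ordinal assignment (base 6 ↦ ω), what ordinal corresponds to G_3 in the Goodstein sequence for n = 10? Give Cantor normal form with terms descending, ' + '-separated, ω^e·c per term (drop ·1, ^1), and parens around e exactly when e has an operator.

G_0=10  [base 3] 3^2 + 1  →[3↦4]→  4^2 + 1 = 17  −1 ⇒ G_1=16
G_1=16  [base 4] 4^2  →[4↦5]→  5^2 = 25  −1 ⇒ G_2=24
G_2=24  [base 5] 4·5 + 4  →[5↦6]→  4·6 + 4 = 28  −1 ⇒ G_3=27
G_3=27  [base 6] 4·6 + 3  →[6↦7]→  4·7 + 3 = 31  −1 ⇒ G_4=30

ω·4 + 3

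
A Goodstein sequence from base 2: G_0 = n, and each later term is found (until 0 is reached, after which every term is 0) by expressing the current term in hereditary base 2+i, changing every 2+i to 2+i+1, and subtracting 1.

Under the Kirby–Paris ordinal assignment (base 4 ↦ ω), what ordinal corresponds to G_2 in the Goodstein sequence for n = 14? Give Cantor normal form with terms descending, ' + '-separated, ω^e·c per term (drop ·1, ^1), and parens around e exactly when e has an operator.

i=0: 14 = 2^(2 + 1) + 2^2 + 2 (b=2); 2→3: 3^(3 + 1) + 3^3 + 3 = 111; 111−1 = 110
i=1: 110 = 3^(3 + 1) + 3^3 + 2 (b=3); 3→4: 4^(4 + 1) + 4^4 + 2 = 1282; 1282−1 = 1281
i=2: 1281 = 4^(4 + 1) + 4^4 + 1 (b=4); 4→5: 5^(5 + 1) + 5^5 + 1 = 18751; 18751−1 = 18750

ω^(ω + 1) + ω^ω + 1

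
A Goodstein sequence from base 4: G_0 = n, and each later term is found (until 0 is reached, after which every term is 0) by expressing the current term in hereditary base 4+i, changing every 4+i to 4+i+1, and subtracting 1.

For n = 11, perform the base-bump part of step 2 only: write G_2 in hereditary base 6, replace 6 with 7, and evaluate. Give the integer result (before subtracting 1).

15

i=0: 11 = 2·4 + 3 (b=4); 4→5: 2·5 + 3 = 13; 13−1 = 12
i=1: 12 = 2·5 + 2 (b=5); 5→6: 2·6 + 2 = 14; 14−1 = 13
i=2: 13 = 2·6 + 1 (b=6); 6→7: 2·7 + 1 = 15; 15−1 = 14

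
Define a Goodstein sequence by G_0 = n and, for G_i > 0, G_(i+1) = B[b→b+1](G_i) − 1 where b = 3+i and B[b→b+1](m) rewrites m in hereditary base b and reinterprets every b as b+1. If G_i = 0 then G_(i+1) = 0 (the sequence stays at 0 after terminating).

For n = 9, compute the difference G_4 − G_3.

step 0: 9 = 3^2; sub 4 for 3: 4^2; = 16; G_1 = 16−1 = 15
step 1: 15 = 3·4 + 3; sub 5 for 4: 3·5 + 3; = 18; G_2 = 18−1 = 17
step 2: 17 = 3·5 + 2; sub 6 for 5: 3·6 + 2; = 20; G_3 = 20−1 = 19
step 3: 19 = 3·6 + 1; sub 7 for 6: 3·7 + 1; = 22; G_4 = 22−1 = 21

2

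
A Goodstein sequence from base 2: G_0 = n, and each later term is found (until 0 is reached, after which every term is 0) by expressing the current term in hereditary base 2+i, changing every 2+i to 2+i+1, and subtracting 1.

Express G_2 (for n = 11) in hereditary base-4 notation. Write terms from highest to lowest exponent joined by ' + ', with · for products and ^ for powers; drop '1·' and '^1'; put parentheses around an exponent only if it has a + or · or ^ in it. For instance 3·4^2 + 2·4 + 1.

G_0 = 11. HB_2(11) = 2^(2 + 1) + 2 + 1. Bump = 85. G_1 = 84.
G_1 = 84. HB_3(84) = 3^(3 + 1) + 3. Bump = 1028. G_2 = 1027.
G_2 = 1027. HB_4(1027) = 4^(4 + 1) + 3. Bump = 15628. G_3 = 15627.

4^(4 + 1) + 3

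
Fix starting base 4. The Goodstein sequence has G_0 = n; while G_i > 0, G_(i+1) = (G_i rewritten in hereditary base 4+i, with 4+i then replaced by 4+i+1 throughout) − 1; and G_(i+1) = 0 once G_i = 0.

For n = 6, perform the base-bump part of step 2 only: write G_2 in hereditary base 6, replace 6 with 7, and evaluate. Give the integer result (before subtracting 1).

7

base 4: 6 = 4 + 2; at 5: 5 + 2 = 7; next = 6
base 5: 6 = 5 + 1; at 6: 6 + 1 = 7; next = 6
base 6: 6 = 6; at 7: 7 = 7; next = 6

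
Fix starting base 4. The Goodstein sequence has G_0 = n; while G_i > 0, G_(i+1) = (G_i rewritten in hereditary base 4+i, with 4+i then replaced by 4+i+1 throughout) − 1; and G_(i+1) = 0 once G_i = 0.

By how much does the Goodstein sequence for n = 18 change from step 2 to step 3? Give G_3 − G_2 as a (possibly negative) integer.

12

step 0: 18 = 4^2 + 2; sub 5 for 4: 5^2 + 2; = 27; G_1 = 27−1 = 26
step 1: 26 = 5^2 + 1; sub 6 for 5: 6^2 + 1; = 37; G_2 = 37−1 = 36
step 2: 36 = 6^2; sub 7 for 6: 7^2; = 49; G_3 = 49−1 = 48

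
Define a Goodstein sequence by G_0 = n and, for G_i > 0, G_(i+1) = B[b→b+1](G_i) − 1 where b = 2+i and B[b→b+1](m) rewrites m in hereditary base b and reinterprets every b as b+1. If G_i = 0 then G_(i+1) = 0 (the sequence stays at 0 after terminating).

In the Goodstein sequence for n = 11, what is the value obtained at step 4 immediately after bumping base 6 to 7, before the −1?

11 —HB2→ 2^(2 + 1) + 2 + 1 —bump→ 3^(3 + 1) + 3 + 1 = 85 —(−1)→ 84
84 —HB3→ 3^(3 + 1) + 3 —bump→ 4^(4 + 1) + 4 = 1028 —(−1)→ 1027
1027 —HB4→ 4^(4 + 1) + 3 —bump→ 5^(5 + 1) + 3 = 15628 —(−1)→ 15627
15627 —HB5→ 5^(5 + 1) + 2 —bump→ 6^(6 + 1) + 2 = 279938 —(−1)→ 279937
279937 —HB6→ 6^(6 + 1) + 1 —bump→ 7^(7 + 1) + 1 = 5764802 —(−1)→ 5764801

5764802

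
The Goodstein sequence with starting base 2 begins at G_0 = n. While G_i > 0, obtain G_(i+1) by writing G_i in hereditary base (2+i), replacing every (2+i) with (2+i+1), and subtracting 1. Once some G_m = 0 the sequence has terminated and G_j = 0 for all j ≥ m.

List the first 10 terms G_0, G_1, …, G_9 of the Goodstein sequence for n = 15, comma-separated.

15, 111, 1283, 18752, 326593, 6588344, 150994943, 3524450280, 100077777775, 3138578427934

G_0 = 15. HB_2(15) = 2^(2 + 1) + 2^2 + 2 + 1. Bump = 112. G_1 = 111.
G_1 = 111. HB_3(111) = 3^(3 + 1) + 3^3 + 3. Bump = 1284. G_2 = 1283.
G_2 = 1283. HB_4(1283) = 4^(4 + 1) + 4^4 + 3. Bump = 18753. G_3 = 18752.
G_3 = 18752. HB_5(18752) = 5^(5 + 1) + 5^5 + 2. Bump = 326594. G_4 = 326593.
G_4 = 326593. HB_6(326593) = 6^(6 + 1) + 6^6 + 1. Bump = 6588345. G_5 = 6588344.
G_5 = 6588344. HB_7(6588344) = 7^(7 + 1) + 7^7. Bump = 150994944. G_6 = 150994943.
G_6 = 150994943. HB_8(150994943) = 8^(8 + 1) + 7·8^7 + 7·8^6 + 7·8^5 + 7·8^4 + 7·8^3 + 7·8^2 + 7·8 + 7. Bump = 3524450281. G_7 = 3524450280.
G_7 = 3524450280. HB_9(3524450280) = 9^(9 + 1) + 7·9^7 + 7·9^6 + 7·9^5 + 7·9^4 + 7·9^3 + 7·9^2 + 7·9 + 6. Bump = 100077777776. G_8 = 100077777775.
G_8 = 100077777775. HB_10(100077777775) = 10^(10 + 1) + 7·10^7 + 7·10^6 + 7·10^5 + 7·10^4 + 7·10^3 + 7·10^2 + 7·10 + 5. Bump = 3138578427935. G_9 = 3138578427934.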